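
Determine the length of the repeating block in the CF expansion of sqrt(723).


Run the CF algorithm for sqrt(723).
a_0 = floor(sqrt(723)) = 26; set m_0=0, q_0=1.
Recurrence: m' = q*a - m,  q' = (d - m'^2)/q,  a' = floor((a_0 + m')/q').
  step 1: m=26, q=47, a=1
  step 2: m=21, q=6, a=7
  step 3: m=21, q=47, a=1
  step 4: m=26, q=1, a=52
a_4 = 2*a_0 = 52, so the period closes here.
sqrt(723) = [26; 1, 7, 1, 52]
Period length = 4

4


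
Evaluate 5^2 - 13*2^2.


x^2 - d*y^2
= 5^2 - 13*2^2
= 25 - 52
= -27

-27


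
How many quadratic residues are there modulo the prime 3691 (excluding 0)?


For prime p, the number of non-zero quadratic residues is (p-1)/2.
= (3691-1)/2
= 1845

1845


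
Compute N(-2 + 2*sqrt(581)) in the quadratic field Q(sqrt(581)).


N(a + b*sqrt(d)) = a^2 - d*b^2
= (-2)^2 - (581)*(2)^2
= 4 - 2324
= -2320

-2320


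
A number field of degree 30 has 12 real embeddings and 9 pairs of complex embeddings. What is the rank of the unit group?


By Dirichlet's unit theorem:
rank = r1 + r2 - 1
= 12 + 9 - 1
= 20

20


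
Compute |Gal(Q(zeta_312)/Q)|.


|Gal(Q(zeta_312)/Q)| = phi(312)
= 96

96


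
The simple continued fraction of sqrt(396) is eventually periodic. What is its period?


Run the CF algorithm for sqrt(396).
a_0 = floor(sqrt(396)) = 19; set m_0=0, q_0=1.
Recurrence: m' = q*a - m,  q' = (d - m'^2)/q,  a' = floor((a_0 + m')/q').
  step 1: m=19, q=35, a=1
  step 2: m=16, q=4, a=8
  step 3: m=16, q=35, a=1
  step 4: m=19, q=1, a=38
a_4 = 2*a_0 = 38, so the period closes here.
sqrt(396) = [19; 1, 8, 1, 38]
Period length = 4

4


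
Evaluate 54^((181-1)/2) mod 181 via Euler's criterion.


p = 181 is prime and the exponent is (p-1)/2 = 90, so by Euler's criterion 54^90 = (54/181) = +1 or -1 mod 181.
Compute by square-and-multiply:
  90 = 64 + 16 + 8 + 2 (binary 1011010)
  Repeated squaring mod 181: 54^1 = 54, 54^2 = 20, 54^4 = 38, 54^8 = 177, 54^16 = 16, 54^32 = 75, 54^64 = 14
  54^90 = 54^64 * 54^16 * 54^8 * 54^2 = 14 * 16 * 177 * 20 mod 181
    14 * 16 = 224 = 43 mod 181
    43 * 177 = 7611 = 9 mod 181
    9 * 20 = 180 = 180 mod 181
  54^90 = 180 mod 181
Result 180 = p - 1 = -1 mod 181: 54 is a quadratic non-residue mod 181. As a residue in [0, p-1] the value is 180.
54^90 mod 181 = 180

180


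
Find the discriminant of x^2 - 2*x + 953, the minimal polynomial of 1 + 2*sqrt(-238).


The element 1 + 2*sqrt(-238) has minimal polynomial:
x^2 - 2*x + 953
Discriminant = (-2)^2 - 4*(953)
= 4 - 3812
= -3808

-3808


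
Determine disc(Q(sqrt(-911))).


For K = Q(sqrt(d)) with d squarefree: disc(K) = d if d = 1 mod 4, and disc(K) = 4d if d = 2 or 3 mod 4.
Here d = -911, and d mod 4 = 1.
d = 1 mod 4 (O_K = Z[(1+sqrt(d))/2]), so disc(K) = d = -911

-911


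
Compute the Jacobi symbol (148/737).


Compute (148/737) via quadratic reciprocity:
  pull out 2: (2/737) = +1  (since 737 mod 8 = 1)
  pull out 2: (2/737) = +1  (since 737 mod 8 = 1)
  reciprocity: (37/737) -> +(737/37)
  reduce: (34/37)
  pull out 2: (2/37) = -1  (since 37 mod 8 = 5)
  reciprocity: (17/37) -> +(37/17)
  reduce: (3/17)
  reciprocity: (3/17) -> +(17/3)
  reduce: (2/3)
  pull out 2: (2/3) = -1  (since 3 mod 8 = 3)
  (1/3) = 1
Product of signs = 1

1


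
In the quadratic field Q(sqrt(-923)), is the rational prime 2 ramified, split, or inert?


K = Q(sqrt(-923)). Since d mod 4 = 1, disc(K) = -923.
Check p | disc: -923 mod 2 = 1.
p=2 does not divide disc (d is 1 mod 4). 2 splits iff d = 1 mod 8.
d mod 8 = 5, so (d/2) = -1.
(d/p) = -1, so p is inert: (p) stays prime with e=1, f=2, g=1.
Therefore p is inert.

inert


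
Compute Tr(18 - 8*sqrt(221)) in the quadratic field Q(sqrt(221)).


Tr(a + b*sqrt(d)) = (a + b*sqrt(d)) + (a - b*sqrt(d)) = 2a
= 2 * (18)
= 36

36


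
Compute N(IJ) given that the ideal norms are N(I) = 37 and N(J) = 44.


N(IJ) = N(I) * N(J)
= 37 * 44
= 1628

1628


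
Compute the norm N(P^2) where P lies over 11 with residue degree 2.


N(P^a) = p^(a*f)
= 11^(2*2)
= 11^4
= 14641

14641


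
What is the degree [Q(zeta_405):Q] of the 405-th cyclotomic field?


The degree equals Euler's totient phi(405).
405 = 3^4 * 5
phi(405) = 216

216


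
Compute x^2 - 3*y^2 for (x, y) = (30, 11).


x^2 - d*y^2
= 30^2 - 3*11^2
= 900 - 363
= 537

537


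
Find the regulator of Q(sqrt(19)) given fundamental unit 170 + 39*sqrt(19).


epsilon = 170 + 39*sqrt(19)
= 339.9971
R = ln(339.9971)
= 5.8289

5.8289


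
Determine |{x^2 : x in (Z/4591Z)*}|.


For prime p, the number of non-zero quadratic residues is (p-1)/2.
= (4591-1)/2
= 2295

2295


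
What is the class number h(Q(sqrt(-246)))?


K = Q(sqrt(-246)). d mod 4 = 2, so D = disc(K) = 4d = -984
h(K) equals the number of primitive reduced positive-definite forms (a, b, c) = a*x^2 + b*x*y + c*y^2 with b^2 - 4ac = D,
where reduced means |b| <= a <= c, with b >= 0 whenever |b| = a or a = c, and primitive means gcd(a, b, c) = 1.
Reduced forces 3a^2 <= |D| = 984, so 1 <= a <= 18; b must have the parity of D, and c = (b^2 - D)/(4a) must be an integer >= a.
Enumerate a = 1..18, b in [-a, a]:
  a=1: (1, 0, 246)  [1]
  a=2: (2, 0, 123)  [1]
  a=3: (3, 0, 82)  [1]
  a=4: none
  a=5: (5, -4, 50), (5, 4, 50)  [2]
  a=6: (6, 0, 41)  [1]
  a=7..9: none
  a=10: (10, -4, 25), (10, 4, 25)  [2]
  a=11..12: none
  a=13: (13, -2, 19), (13, 2, 19)  [2]
  a=14: none
  a=15: (15, -6, 17), (15, 6, 17)  [2]
  a=16..18: none
Total reduced forms: 1 + 1 + 1 + 2 + 1 + 2 + 2 + 2 = 12
h = 12

12


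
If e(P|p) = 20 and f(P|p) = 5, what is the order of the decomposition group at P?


|D_P| = e * f
= 20 * 5
= 100

100


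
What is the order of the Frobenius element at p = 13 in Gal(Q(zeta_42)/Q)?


The Frobenius at p in Gal(Q(zeta_n)/Q) = (Z/nZ)* is the class of p, so its order is ord_42(13), the smallest k >= 1 with 13^k = 1 mod 42.
n = 42 = 2 * 3 * 7, phi(42) = 12; the order divides phi(n).
Divisors of 12: 1, 2, 3, 4, 6, 12
Repeated squaring mod 42: 13^1 = 13, 13^2 = 1, 13^4 = 1, 13^8 = 1
Test divisors in increasing order:
  k=1: 13^1 = 13 mod 42
  k=2: 13^2 = 1 mod 42  <- first divisor giving 1
Order = 2

2


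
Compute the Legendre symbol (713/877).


p = 877 is prime, so compute (713/877) with the reciprocity algorithm (Jacobi-symbol steps: pull out 2s via (2/n), flip via reciprocity, reduce):
  reciprocity: (713/877) -> +(877/713)
  reduce: (164/713)
  pull out 2: (2/713) = +1  (since 713 mod 8 = 1)
  pull out 2: (2/713) = +1  (since 713 mod 8 = 1)
  reciprocity: (41/713) -> +(713/41)
  reduce: (16/41)
  pull out 2: (2/41) = +1  (since 41 mod 8 = 1)
  pull out 2: (2/41) = +1  (since 41 mod 8 = 1)
  pull out 2: (2/41) = +1  (since 41 mod 8 = 1)
  pull out 2: (2/41) = +1  (since 41 mod 8 = 1)
  (1/41) = 1
Product of signs = 1
(713/877) = 1

1


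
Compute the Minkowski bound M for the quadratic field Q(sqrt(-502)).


d = -502, d mod 4 = 2, so disc(K) = 4d = -2008; |disc(K)| = 2008
Imaginary quadratic field, so n = 2, s = r2 = 1, r1 = 0
M = (n!/n^n) * (4/pi)^s * sqrt(|disc(K)|) = (2!/2^2) * (4/pi)^1 * sqrt(2008)
= 0.5 * 1.273240 * 44.810713
= 28.5274

28.5274


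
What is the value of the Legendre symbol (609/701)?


p = 701 is prime, so compute (609/701) with the reciprocity algorithm (Jacobi-symbol steps: pull out 2s via (2/n), flip via reciprocity, reduce):
  reciprocity: (609/701) -> +(701/609)
  reduce: (92/609)
  pull out 2: (2/609) = +1  (since 609 mod 8 = 1)
  pull out 2: (2/609) = +1  (since 609 mod 8 = 1)
  reciprocity: (23/609) -> +(609/23)
  reduce: (11/23)
  reciprocity: (11/23) -> -(23/11)
  reduce: (1/11)
  (1/11) = 1
Product of signs = -1
(609/701) = -1

-1


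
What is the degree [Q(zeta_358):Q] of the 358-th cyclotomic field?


The degree equals Euler's totient phi(358).
358 = 2 * 179
phi(358) = 178

178


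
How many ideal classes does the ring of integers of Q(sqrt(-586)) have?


K = Q(sqrt(-586)). d mod 4 = 2, so D = disc(K) = 4d = -2344
h(K) equals the number of primitive reduced positive-definite forms (a, b, c) = a*x^2 + b*x*y + c*y^2 with b^2 - 4ac = D,
where reduced means |b| <= a <= c, with b >= 0 whenever |b| = a or a = c, and primitive means gcd(a, b, c) = 1.
Reduced forces 3a^2 <= |D| = 2344, so 1 <= a <= 27; b must have the parity of D, and c = (b^2 - D)/(4a) must be an integer >= a.
Enumerate a = 1..27, b in [-a, a]:
  a=1: (1, 0, 586)  [1]
  a=2: (2, 0, 293)  [1]
  a=3..4: none
  a=5: (5, -4, 118), (5, 4, 118)  [2]
  a=6: none
  a=7: (7, -6, 85), (7, 6, 85)  [2]
  a=8..9: none
  a=10: (10, -4, 59), (10, 4, 59)  [2]
  a=11..12: none
  a=13: (13, -10, 47), (13, 10, 47)  [2]
  a=14: (14, -8, 43), (14, 8, 43)  [2]
  a=15..16: none
  a=17: (17, -6, 35), (17, 6, 35)  [2]
  a=18..22: none
  a=23: (23, -18, 29), (23, 18, 29)  [2]
  a=24: none
  a=25: (25, -16, 26), (25, 16, 26)  [2]
  a=26..27: none
Total reduced forms: 1 + 1 + 2 + 2 + 2 + 2 + 2 + 2 + 2 + 2 = 18
h = 18

18


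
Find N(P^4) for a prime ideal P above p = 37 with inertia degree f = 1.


N(P^a) = p^(a*f)
= 37^(4*1)
= 37^4
= 1874161

1874161


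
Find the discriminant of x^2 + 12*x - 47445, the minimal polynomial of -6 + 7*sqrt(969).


The element -6 + 7*sqrt(969) has minimal polynomial:
x^2 + 12*x - 47445
Discriminant = (12)^2 - 4*(-47445)
= 144 + 189780
= 189924

189924


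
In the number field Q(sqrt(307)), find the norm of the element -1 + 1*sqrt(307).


N(a + b*sqrt(d)) = a^2 - d*b^2
= (-1)^2 - (307)*(1)^2
= 1 - 307
= -306

-306


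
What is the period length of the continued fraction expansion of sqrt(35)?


Run the CF algorithm for sqrt(35).
a_0 = floor(sqrt(35)) = 5; set m_0=0, q_0=1.
Recurrence: m' = q*a - m,  q' = (d - m'^2)/q,  a' = floor((a_0 + m')/q').
  step 1: m=5, q=10, a=1
  step 2: m=5, q=1, a=10
a_2 = 2*a_0 = 10, so the period closes here.
sqrt(35) = [5; 1, 10]
Period length = 2

2


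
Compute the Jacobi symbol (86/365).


Compute (86/365) via quadratic reciprocity:
  pull out 2: (2/365) = -1  (since 365 mod 8 = 5)
  reciprocity: (43/365) -> +(365/43)
  reduce: (21/43)
  reciprocity: (21/43) -> +(43/21)
  reduce: (1/21)
  (1/21) = 1
Product of signs = -1

-1


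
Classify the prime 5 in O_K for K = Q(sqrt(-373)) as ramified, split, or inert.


K = Q(sqrt(-373)). Since d mod 4 = 3, disc(K) = -1492.
Check p | disc: -1492 mod 5 = 3.
p does not divide disc. Compute Legendre symbol (d/p):
2^((5-1)/2) mod 5 = -1
(d/p) = -1, so p is inert: (p) stays prime with e=1, f=2, g=1.
Therefore p is inert.

inert


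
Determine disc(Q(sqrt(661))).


For K = Q(sqrt(d)) with d squarefree: disc(K) = d if d = 1 mod 4, and disc(K) = 4d if d = 2 or 3 mod 4.
Here d = 661, and d mod 4 = 1.
d = 1 mod 4 (O_K = Z[(1+sqrt(d))/2]), so disc(K) = d = 661

661


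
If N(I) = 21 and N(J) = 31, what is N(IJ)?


N(IJ) = N(I) * N(J)
= 21 * 31
= 651

651


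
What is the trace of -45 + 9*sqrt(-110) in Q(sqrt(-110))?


Tr(a + b*sqrt(d)) = (a + b*sqrt(d)) + (a - b*sqrt(d)) = 2a
= 2 * (-45)
= -90

-90


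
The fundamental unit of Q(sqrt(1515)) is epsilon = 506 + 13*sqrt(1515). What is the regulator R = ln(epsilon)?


epsilon = 506 + 13*sqrt(1515)
= 1011.9990
R = ln(1011.9990)
= 6.9197

6.9197


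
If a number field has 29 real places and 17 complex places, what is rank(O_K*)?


By Dirichlet's unit theorem:
rank = r1 + r2 - 1
= 29 + 17 - 1
= 45

45


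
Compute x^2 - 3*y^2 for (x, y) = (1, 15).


x^2 - d*y^2
= 1^2 - 3*15^2
= 1 - 675
= -674

-674


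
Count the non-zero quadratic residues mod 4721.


For prime p, the number of non-zero quadratic residues is (p-1)/2.
= (4721-1)/2
= 2360

2360


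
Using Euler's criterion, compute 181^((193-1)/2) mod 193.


p = 193 is prime and the exponent is (p-1)/2 = 96, so by Euler's criterion 181^96 = (181/193) = +1 or -1 mod 193.
Compute by square-and-multiply:
  96 = 64 + 32 (binary 1100000)
  Repeated squaring mod 193: 181^1 = 181, 181^2 = 144, 181^4 = 85, 181^8 = 84, 181^16 = 108, 181^32 = 84, 181^64 = 108
  181^96 = 181^64 * 181^32 = 108 * 84 mod 193
    108 * 84 = 9072 = 1 mod 193
  181^96 = 1 mod 193
Result 1: 181 is a quadratic residue mod 193.
181^96 mod 193 = 1

1


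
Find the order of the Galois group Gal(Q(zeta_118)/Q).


|Gal(Q(zeta_118)/Q)| = phi(118)
= 58

58


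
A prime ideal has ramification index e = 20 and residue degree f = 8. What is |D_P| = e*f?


|D_P| = e * f
= 20 * 8
= 160

160


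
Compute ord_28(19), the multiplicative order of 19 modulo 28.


We want ord_28(19), the smallest k >= 1 with 19^k = 1 mod 28.
n = 28 = 2^2 * 7, phi(28) = 12; the order divides phi(n).
Divisors of 12: 1, 2, 3, 4, 6, 12
Repeated squaring mod 28: 19^1 = 19, 19^2 = 25, 19^4 = 9, 19^8 = 25
Test divisors in increasing order:
  k=1: 19^1 = 19 mod 28
  k=2: 19^2 = 25 mod 28
  k=3: 19^3 = 25 * 19 = 27 mod 28
  k=4: 19^4 = 9 mod 28
  k=6: 19^6 = 9 * 25 = 1 mod 28  <- first divisor giving 1
Order = 6

6


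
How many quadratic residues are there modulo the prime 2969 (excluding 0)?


For prime p, the number of non-zero quadratic residues is (p-1)/2.
= (2969-1)/2
= 1484

1484


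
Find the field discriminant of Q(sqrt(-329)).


For K = Q(sqrt(d)) with d squarefree: disc(K) = d if d = 1 mod 4, and disc(K) = 4d if d = 2 or 3 mod 4.
Here d = -329, and d mod 4 = 3.
d = 3 mod 4, not 1 (O_K = Z[sqrt(d)]), so disc(K) = 4d = 4 * (-329) = -1316

-1316


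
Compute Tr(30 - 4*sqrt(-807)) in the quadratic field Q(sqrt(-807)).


Tr(a + b*sqrt(d)) = (a + b*sqrt(d)) + (a - b*sqrt(d)) = 2a
= 2 * (30)
= 60

60


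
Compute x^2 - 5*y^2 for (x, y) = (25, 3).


x^2 - d*y^2
= 25^2 - 5*3^2
= 625 - 45
= 580

580


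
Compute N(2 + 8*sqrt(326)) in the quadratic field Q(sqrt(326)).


N(a + b*sqrt(d)) = a^2 - d*b^2
= (2)^2 - (326)*(8)^2
= 4 - 20864
= -20860

-20860


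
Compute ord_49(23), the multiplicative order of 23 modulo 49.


We want ord_49(23), the smallest k >= 1 with 23^k = 1 mod 49.
n = 49 = 7^2, phi(49) = 42; the order divides phi(n).
Divisors of 42: 1, 2, 3, 6, 7, 14, 21, 42
Repeated squaring mod 49: 23^1 = 23, 23^2 = 39, 23^4 = 2, 23^8 = 4, 23^16 = 16, 23^32 = 11
Test divisors in increasing order:
  k=1: 23^1 = 23 mod 49
  k=2: 23^2 = 39 mod 49
  k=3: 23^3 = 39 * 23 = 15 mod 49
  k=6: 23^6 = 2 * 39 = 29 mod 49
  k=7: 23^7 = 2 * 39 * 23 = 30 mod 49
  k=14: 23^14 = 4 * 2 * 39 = 18 mod 49
  k=21: 23^21 = 16 * 2 * 23 = 1 mod 49  <- first divisor giving 1
Order = 21

21


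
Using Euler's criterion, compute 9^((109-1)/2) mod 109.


p = 109 is prime and the exponent is (p-1)/2 = 54, so by Euler's criterion 9^54 = (9/109) = +1 or -1 mod 109.
Compute by square-and-multiply:
  54 = 32 + 16 + 4 + 2 (binary 110110)
  Repeated squaring mod 109: 9^1 = 9, 9^2 = 81, 9^4 = 21, 9^8 = 5, 9^16 = 25, 9^32 = 80
  9^54 = 9^32 * 9^16 * 9^4 * 9^2 = 80 * 25 * 21 * 81 mod 109
    80 * 25 = 2000 = 38 mod 109
    38 * 21 = 798 = 35 mod 109
    35 * 81 = 2835 = 1 mod 109
  9^54 = 1 mod 109
Result 1: 9 is a quadratic residue mod 109.
9^54 mod 109 = 1

1


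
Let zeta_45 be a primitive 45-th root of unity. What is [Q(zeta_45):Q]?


The degree equals Euler's totient phi(45).
45 = 3^2 * 5
phi(45) = 24

24


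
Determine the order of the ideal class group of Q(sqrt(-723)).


K = Q(sqrt(-723)). d mod 4 = 1, so D = disc(K) = d = -723
h(K) equals the number of primitive reduced positive-definite forms (a, b, c) = a*x^2 + b*x*y + c*y^2 with b^2 - 4ac = D,
where reduced means |b| <= a <= c, with b >= 0 whenever |b| = a or a = c, and primitive means gcd(a, b, c) = 1.
Reduced forces 3a^2 <= |D| = 723, so 1 <= a <= 15; b must have the parity of D, and c = (b^2 - D)/(4a) must be an integer >= a.
Enumerate a = 1..15, b in [-a, a]:
  a=1: (1, 1, 181)  [1]
  a=2: none
  a=3: (3, 3, 61)  [1]
  a=4..10: none
  a=11: (11, -5, 17), (11, 5, 17)  [2]
  a=12..15: none
Total reduced forms: 1 + 1 + 2 = 4
h = 4

4


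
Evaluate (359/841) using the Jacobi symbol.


Compute (359/841) via quadratic reciprocity:
  reciprocity: (359/841) -> +(841/359)
  reduce: (123/359)
  reciprocity: (123/359) -> -(359/123)
  reduce: (113/123)
  reciprocity: (113/123) -> +(123/113)
  reduce: (10/113)
  pull out 2: (2/113) = +1  (since 113 mod 8 = 1)
  reciprocity: (5/113) -> +(113/5)
  reduce: (3/5)
  reciprocity: (3/5) -> +(5/3)
  reduce: (2/3)
  pull out 2: (2/3) = -1  (since 3 mod 8 = 3)
  (1/3) = 1
Product of signs = 1

1


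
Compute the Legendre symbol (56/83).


p = 83 is prime, so compute (56/83) with the reciprocity algorithm (Jacobi-symbol steps: pull out 2s via (2/n), flip via reciprocity, reduce):
  pull out 2: (2/83) = -1  (since 83 mod 8 = 3)
  pull out 2: (2/83) = -1  (since 83 mod 8 = 3)
  pull out 2: (2/83) = -1  (since 83 mod 8 = 3)
  reciprocity: (7/83) -> -(83/7)
  reduce: (6/7)
  pull out 2: (2/7) = +1  (since 7 mod 8 = 7)
  reciprocity: (3/7) -> -(7/3)
  reduce: (1/3)
  (1/3) = 1
Product of signs = -1
(56/83) = -1

-1


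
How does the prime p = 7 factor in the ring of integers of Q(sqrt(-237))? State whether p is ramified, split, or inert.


K = Q(sqrt(-237)). Since d mod 4 = 3, disc(K) = -948.
Check p | disc: -948 mod 7 = 4.
p does not divide disc. Compute Legendre symbol (d/p):
1^((7-1)/2) mod 7 = 1
(d/p) = 1, so p splits: (p) = P*P' with e=1, f=1, g=2.
Therefore p is split.

split


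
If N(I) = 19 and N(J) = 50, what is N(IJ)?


N(IJ) = N(I) * N(J)
= 19 * 50
= 950

950


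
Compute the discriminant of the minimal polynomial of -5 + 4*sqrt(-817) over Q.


The element -5 + 4*sqrt(-817) has minimal polynomial:
x^2 + 10*x + 13097
Discriminant = (10)^2 - 4*(13097)
= 100 - 52388
= -52288

-52288


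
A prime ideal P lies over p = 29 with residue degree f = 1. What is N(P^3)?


N(P^a) = p^(a*f)
= 29^(3*1)
= 29^3
= 24389

24389


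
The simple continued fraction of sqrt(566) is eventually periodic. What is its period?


Run the CF algorithm for sqrt(566).
a_0 = floor(sqrt(566)) = 23; set m_0=0, q_0=1.
Recurrence: m' = q*a - m,  q' = (d - m'^2)/q,  a' = floor((a_0 + m')/q').
  step 1: m=23, q=37, a=1
  step 2: m=14, q=10, a=3
  step 3: m=16, q=31, a=1
  step 4: m=15, q=11, a=3
  step 5: m=18, q=22, a=1
  step 6: m=4, q=25, a=1
  step 7: m=21, q=5, a=8
  step 8: m=19, q=41, a=1
  step 9: m=22, q=2, a=22
  step 10: m=22, q=41, a=1
  step 11: m=19, q=5, a=8
  step 12: m=21, q=25, a=1
  step 13: m=4, q=22, a=1
  step 14: m=18, q=11, a=3
  step 15: m=15, q=31, a=1
  step 16: m=16, q=10, a=3
  step 17: m=14, q=37, a=1
  step 18: m=23, q=1, a=46
a_18 = 2*a_0 = 46, so the period closes here.
sqrt(566) = [23; 1, 3, 1, 3, 1, 1, 8, 1, 22, 1, 8, 1, 1, 3, 1, 3, 1, 46]
Period length = 18

18


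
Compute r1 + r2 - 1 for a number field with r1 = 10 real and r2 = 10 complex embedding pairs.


By Dirichlet's unit theorem:
rank = r1 + r2 - 1
= 10 + 10 - 1
= 19

19


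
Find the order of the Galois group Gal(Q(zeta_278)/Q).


|Gal(Q(zeta_278)/Q)| = phi(278)
= 138

138


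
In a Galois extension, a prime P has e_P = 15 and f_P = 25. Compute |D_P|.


|D_P| = e * f
= 15 * 25
= 375

375


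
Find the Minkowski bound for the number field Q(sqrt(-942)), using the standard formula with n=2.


d = -942, d mod 4 = 2, so disc(K) = 4d = -3768; |disc(K)| = 3768
Imaginary quadratic field, so n = 2, s = r2 = 1, r1 = 0
M = (n!/n^n) * (4/pi)^s * sqrt(|disc(K)|) = (2!/2^2) * (4/pi)^1 * sqrt(3768)
= 0.5 * 1.273240 * 61.384037
= 39.0783

39.0783


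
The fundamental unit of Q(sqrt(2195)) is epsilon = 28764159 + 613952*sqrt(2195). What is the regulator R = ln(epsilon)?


epsilon = 28764159 + 613952*sqrt(2195)
= 5.7528e+07
R = ln(5.7528e+07)
= 17.8678

17.8678


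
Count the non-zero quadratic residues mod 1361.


For prime p, the number of non-zero quadratic residues is (p-1)/2.
= (1361-1)/2
= 680

680


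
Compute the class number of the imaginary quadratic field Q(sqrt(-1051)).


K = Q(sqrt(-1051)). d mod 4 = 1, so D = disc(K) = d = -1051
h(K) equals the number of primitive reduced positive-definite forms (a, b, c) = a*x^2 + b*x*y + c*y^2 with b^2 - 4ac = D,
where reduced means |b| <= a <= c, with b >= 0 whenever |b| = a or a = c, and primitive means gcd(a, b, c) = 1.
Reduced forces 3a^2 <= |D| = 1051, so 1 <= a <= 18; b must have the parity of D, and c = (b^2 - D)/(4a) must be an integer >= a.
Enumerate a = 1..18, b in [-a, a]:
  a=1: (1, 1, 263)  [1]
  a=2..4: none
  a=5: (5, -3, 53), (5, 3, 53)  [2]
  a=6..10: none
  a=11: (11, -7, 25), (11, 7, 25)  [2]
  a=12..18: none
Total reduced forms: 1 + 2 + 2 = 5
h = 5

5


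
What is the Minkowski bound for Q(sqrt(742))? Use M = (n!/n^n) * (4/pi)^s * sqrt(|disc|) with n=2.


d = 742, d mod 4 = 2, so disc(K) = 4d = 2968; |disc(K)| = 2968
Real quadratic field, so n = 2, s = r2 = 0, r1 = 2
M = (n!/n^n) * (4/pi)^s * sqrt(|disc(K)|) = (2!/2^2) * (4/pi)^0 * sqrt(2968)
= 0.5 * 1.000000 * 54.479354
= 27.2397

27.2397


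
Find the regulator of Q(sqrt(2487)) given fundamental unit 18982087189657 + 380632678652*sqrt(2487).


epsilon = 18982087189657 + 380632678652*sqrt(2487)
= 3.7964e+13
R = ln(3.7964e+13)
= 31.2677

31.2677


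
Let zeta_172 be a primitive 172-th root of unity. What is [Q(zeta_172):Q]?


The degree equals Euler's totient phi(172).
172 = 2^2 * 43
phi(172) = 84

84


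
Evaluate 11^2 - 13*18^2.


x^2 - d*y^2
= 11^2 - 13*18^2
= 121 - 4212
= -4091

-4091


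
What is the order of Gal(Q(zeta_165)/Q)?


|Gal(Q(zeta_165)/Q)| = phi(165)
= 80

80


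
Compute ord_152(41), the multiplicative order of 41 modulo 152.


We want ord_152(41), the smallest k >= 1 with 41^k = 1 mod 152.
n = 152 = 2^3 * 19, phi(152) = 72; the order divides phi(n).
Divisors of 72: 1, 2, 3, 4, 6, 8, 9, 12, 18, 24, 36, 72
Repeated squaring mod 152: 41^1 = 41, 41^2 = 9, 41^4 = 81, 41^8 = 25, 41^16 = 17, 41^32 = 137, 41^64 = 73
Test divisors in increasing order:
  k=1: 41^1 = 41 mod 152
  k=2: 41^2 = 9 mod 152
  k=3: 41^3 = 9 * 41 = 65 mod 152
  k=4: 41^4 = 81 mod 152
  k=6: 41^6 = 81 * 9 = 121 mod 152
  k=8: 41^8 = 25 mod 152
  k=9: 41^9 = 25 * 41 = 113 mod 152
  k=12: 41^12 = 25 * 81 = 49 mod 152
  k=18: 41^18 = 17 * 9 = 1 mod 152  <- first divisor giving 1
Order = 18

18


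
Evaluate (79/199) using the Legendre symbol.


p = 199 is prime, so compute (79/199) with the reciprocity algorithm (Jacobi-symbol steps: pull out 2s via (2/n), flip via reciprocity, reduce):
  reciprocity: (79/199) -> -(199/79)
  reduce: (41/79)
  reciprocity: (41/79) -> +(79/41)
  reduce: (38/41)
  pull out 2: (2/41) = +1  (since 41 mod 8 = 1)
  reciprocity: (19/41) -> +(41/19)
  reduce: (3/19)
  reciprocity: (3/19) -> -(19/3)
  reduce: (1/3)
  (1/3) = 1
Product of signs = 1
(79/199) = 1

1


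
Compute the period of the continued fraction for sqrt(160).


Run the CF algorithm for sqrt(160).
a_0 = floor(sqrt(160)) = 12; set m_0=0, q_0=1.
Recurrence: m' = q*a - m,  q' = (d - m'^2)/q,  a' = floor((a_0 + m')/q').
  step 1: m=12, q=16, a=1
  step 2: m=4, q=9, a=1
  step 3: m=5, q=15, a=1
  step 4: m=10, q=4, a=5
  step 5: m=10, q=15, a=1
  step 6: m=5, q=9, a=1
  step 7: m=4, q=16, a=1
  step 8: m=12, q=1, a=24
a_8 = 2*a_0 = 24, so the period closes here.
sqrt(160) = [12; 1, 1, 1, 5, 1, 1, 1, 24]
Period length = 8

8


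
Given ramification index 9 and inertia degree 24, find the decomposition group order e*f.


|D_P| = e * f
= 9 * 24
= 216

216


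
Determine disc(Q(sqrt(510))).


For K = Q(sqrt(d)) with d squarefree: disc(K) = d if d = 1 mod 4, and disc(K) = 4d if d = 2 or 3 mod 4.
Here d = 510, and d mod 4 = 2.
d = 2 mod 4, not 1 (O_K = Z[sqrt(d)]), so disc(K) = 4d = 4 * (510) = 2040

2040


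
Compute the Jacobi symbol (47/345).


Compute (47/345) via quadratic reciprocity:
  reciprocity: (47/345) -> +(345/47)
  reduce: (16/47)
  pull out 2: (2/47) = +1  (since 47 mod 8 = 7)
  pull out 2: (2/47) = +1  (since 47 mod 8 = 7)
  pull out 2: (2/47) = +1  (since 47 mod 8 = 7)
  pull out 2: (2/47) = +1  (since 47 mod 8 = 7)
  (1/47) = 1
Product of signs = 1

1


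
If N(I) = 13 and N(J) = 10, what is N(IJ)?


N(IJ) = N(I) * N(J)
= 13 * 10
= 130

130


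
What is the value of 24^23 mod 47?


p = 47 is prime and the exponent is (p-1)/2 = 23, so by Euler's criterion 24^23 = (24/47) = +1 or -1 mod 47.
Compute by square-and-multiply:
  23 = 16 + 4 + 2 + 1 (binary 10111)
  Repeated squaring mod 47: 24^1 = 24, 24^2 = 12, 24^4 = 3, 24^8 = 9, 24^16 = 34
  24^23 = 24^16 * 24^4 * 24^2 * 24^1 = 34 * 3 * 12 * 24 mod 47
    34 * 3 = 102 = 8 mod 47
    8 * 12 = 96 = 2 mod 47
    2 * 24 = 48 = 1 mod 47
  24^23 = 1 mod 47
Result 1: 24 is a quadratic residue mod 47.
24^23 mod 47 = 1

1


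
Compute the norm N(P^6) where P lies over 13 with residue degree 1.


N(P^a) = p^(a*f)
= 13^(6*1)
= 13^6
= 4826809

4826809


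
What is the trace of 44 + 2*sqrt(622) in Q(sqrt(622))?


Tr(a + b*sqrt(d)) = (a + b*sqrt(d)) + (a - b*sqrt(d)) = 2a
= 2 * (44)
= 88

88


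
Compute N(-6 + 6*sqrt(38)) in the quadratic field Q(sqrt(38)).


N(a + b*sqrt(d)) = a^2 - d*b^2
= (-6)^2 - (38)*(6)^2
= 36 - 1368
= -1332

-1332


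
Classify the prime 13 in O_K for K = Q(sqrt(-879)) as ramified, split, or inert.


K = Q(sqrt(-879)). Since d mod 4 = 1, disc(K) = -879.
Check p | disc: -879 mod 13 = 5.
p does not divide disc. Compute Legendre symbol (d/p):
5^((13-1)/2) mod 13 = -1
(d/p) = -1, so p is inert: (p) stays prime with e=1, f=2, g=1.
Therefore p is inert.

inert


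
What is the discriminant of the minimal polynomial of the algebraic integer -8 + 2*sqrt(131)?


The element -8 + 2*sqrt(131) has minimal polynomial:
x^2 + 16*x - 460
Discriminant = (16)^2 - 4*(-460)
= 256 + 1840
= 2096

2096


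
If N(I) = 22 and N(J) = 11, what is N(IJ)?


N(IJ) = N(I) * N(J)
= 22 * 11
= 242

242


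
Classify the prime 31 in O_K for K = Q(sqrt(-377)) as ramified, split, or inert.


K = Q(sqrt(-377)). Since d mod 4 = 3, disc(K) = -1508.
Check p | disc: -1508 mod 31 = 11.
p does not divide disc. Compute Legendre symbol (d/p):
26^((31-1)/2) mod 31 = -1
(d/p) = -1, so p is inert: (p) stays prime with e=1, f=2, g=1.
Therefore p is inert.

inert


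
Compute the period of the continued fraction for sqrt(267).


Run the CF algorithm for sqrt(267).
a_0 = floor(sqrt(267)) = 16; set m_0=0, q_0=1.
Recurrence: m' = q*a - m,  q' = (d - m'^2)/q,  a' = floor((a_0 + m')/q').
  step 1: m=16, q=11, a=2
  step 2: m=6, q=21, a=1
  step 3: m=15, q=2, a=15
  step 4: m=15, q=21, a=1
  step 5: m=6, q=11, a=2
  step 6: m=16, q=1, a=32
a_6 = 2*a_0 = 32, so the period closes here.
sqrt(267) = [16; 2, 1, 15, 1, 2, 32]
Period length = 6

6


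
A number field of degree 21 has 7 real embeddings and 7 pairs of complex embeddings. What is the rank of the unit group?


By Dirichlet's unit theorem:
rank = r1 + r2 - 1
= 7 + 7 - 1
= 13

13


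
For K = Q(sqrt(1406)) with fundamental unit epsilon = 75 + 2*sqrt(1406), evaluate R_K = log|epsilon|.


epsilon = 75 + 2*sqrt(1406)
= 149.9933
R = ln(149.9933)
= 5.0106

5.0106


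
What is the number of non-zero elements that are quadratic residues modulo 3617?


For prime p, the number of non-zero quadratic residues is (p-1)/2.
= (3617-1)/2
= 1808

1808


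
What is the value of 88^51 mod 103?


p = 103 is prime and the exponent is (p-1)/2 = 51, so by Euler's criterion 88^51 = (88/103) = +1 or -1 mod 103.
Compute by square-and-multiply:
  51 = 32 + 16 + 2 + 1 (binary 110011)
  Repeated squaring mod 103: 88^1 = 88, 88^2 = 19, 88^4 = 52, 88^8 = 26, 88^16 = 58, 88^32 = 68
  88^51 = 88^32 * 88^16 * 88^2 * 88^1 = 68 * 58 * 19 * 88 mod 103
    68 * 58 = 3944 = 30 mod 103
    30 * 19 = 570 = 55 mod 103
    55 * 88 = 4840 = 102 mod 103
  88^51 = 102 mod 103
Result 102 = p - 1 = -1 mod 103: 88 is a quadratic non-residue mod 103. As a residue in [0, p-1] the value is 102.
88^51 mod 103 = 102

102


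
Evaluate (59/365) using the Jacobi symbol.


Compute (59/365) via quadratic reciprocity:
  reciprocity: (59/365) -> +(365/59)
  reduce: (11/59)
  reciprocity: (11/59) -> -(59/11)
  reduce: (4/11)
  pull out 2: (2/11) = -1  (since 11 mod 8 = 3)
  pull out 2: (2/11) = -1  (since 11 mod 8 = 3)
  (1/11) = 1
Product of signs = -1

-1


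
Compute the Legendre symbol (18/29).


p = 29 is prime, so compute (18/29) with the reciprocity algorithm (Jacobi-symbol steps: pull out 2s via (2/n), flip via reciprocity, reduce):
  pull out 2: (2/29) = -1  (since 29 mod 8 = 5)
  reciprocity: (9/29) -> +(29/9)
  reduce: (2/9)
  pull out 2: (2/9) = +1  (since 9 mod 8 = 1)
  (1/9) = 1
Product of signs = -1
(18/29) = -1

-1


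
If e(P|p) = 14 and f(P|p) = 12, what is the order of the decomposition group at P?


|D_P| = e * f
= 14 * 12
= 168

168


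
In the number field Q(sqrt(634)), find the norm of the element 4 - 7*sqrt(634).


N(a + b*sqrt(d)) = a^2 - d*b^2
= (4)^2 - (634)*(-7)^2
= 16 - 31066
= -31050

-31050


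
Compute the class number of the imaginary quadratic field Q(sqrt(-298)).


K = Q(sqrt(-298)). d mod 4 = 2, so D = disc(K) = 4d = -1192
h(K) equals the number of primitive reduced positive-definite forms (a, b, c) = a*x^2 + b*x*y + c*y^2 with b^2 - 4ac = D,
where reduced means |b| <= a <= c, with b >= 0 whenever |b| = a or a = c, and primitive means gcd(a, b, c) = 1.
Reduced forces 3a^2 <= |D| = 1192, so 1 <= a <= 19; b must have the parity of D, and c = (b^2 - D)/(4a) must be an integer >= a.
Enumerate a = 1..19, b in [-a, a]:
  a=1: (1, 0, 298)  [1]
  a=2: (2, 0, 149)  [1]
  a=3..12: none
  a=13: (13, -2, 23), (13, 2, 23)  [2]
  a=14..16: none
  a=17: (17, -10, 19), (17, 10, 19)  [2]
  a=18..19: none
Total reduced forms: 1 + 1 + 2 + 2 = 6
h = 6

6


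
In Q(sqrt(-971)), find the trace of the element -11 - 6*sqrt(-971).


Tr(a + b*sqrt(d)) = (a + b*sqrt(d)) + (a - b*sqrt(d)) = 2a
= 2 * (-11)
= -22

-22


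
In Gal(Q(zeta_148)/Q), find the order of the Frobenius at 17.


The Frobenius at p in Gal(Q(zeta_n)/Q) = (Z/nZ)* is the class of p, so its order is ord_148(17), the smallest k >= 1 with 17^k = 1 mod 148.
n = 148 = 2^2 * 37, phi(148) = 72; the order divides phi(n).
Divisors of 72: 1, 2, 3, 4, 6, 8, 9, 12, 18, 24, 36, 72
Repeated squaring mod 148: 17^1 = 17, 17^2 = 141, 17^4 = 49, 17^8 = 33, 17^16 = 53, 17^32 = 145, 17^64 = 9
Test divisors in increasing order:
  k=1: 17^1 = 17 mod 148
  k=2: 17^2 = 141 mod 148
  k=3: 17^3 = 141 * 17 = 29 mod 148
  k=4: 17^4 = 49 mod 148
  k=6: 17^6 = 49 * 141 = 101 mod 148
  k=8: 17^8 = 33 mod 148
  k=9: 17^9 = 33 * 17 = 117 mod 148
  k=12: 17^12 = 33 * 49 = 137 mod 148
  k=18: 17^18 = 53 * 141 = 73 mod 148
  k=24: 17^24 = 53 * 33 = 121 mod 148
  k=36: 17^36 = 145 * 49 = 1 mod 148  <- first divisor giving 1
Order = 36

36


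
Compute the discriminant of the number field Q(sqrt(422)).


For K = Q(sqrt(d)) with d squarefree: disc(K) = d if d = 1 mod 4, and disc(K) = 4d if d = 2 or 3 mod 4.
Here d = 422, and d mod 4 = 2.
d = 2 mod 4, not 1 (O_K = Z[sqrt(d)]), so disc(K) = 4d = 4 * (422) = 1688

1688


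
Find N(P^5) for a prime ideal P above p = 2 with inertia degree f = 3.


N(P^a) = p^(a*f)
= 2^(5*3)
= 2^15
= 32768

32768


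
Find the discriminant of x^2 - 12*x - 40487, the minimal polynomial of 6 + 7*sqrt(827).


The element 6 + 7*sqrt(827) has minimal polynomial:
x^2 - 12*x - 40487
Discriminant = (-12)^2 - 4*(-40487)
= 144 + 161948
= 162092

162092


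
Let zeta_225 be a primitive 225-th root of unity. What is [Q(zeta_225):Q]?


The degree equals Euler's totient phi(225).
225 = 3^2 * 5^2
phi(225) = 120

120


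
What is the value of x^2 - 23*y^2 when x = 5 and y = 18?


x^2 - d*y^2
= 5^2 - 23*18^2
= 25 - 7452
= -7427

-7427


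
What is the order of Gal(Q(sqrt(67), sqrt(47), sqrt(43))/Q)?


The 3 square roots of distinct primes are multiplicatively independent over Q,
so [K:Q] = 2^3 and Gal(K/Q) is isomorphic to (Z/2Z)^3.
|Gal| = 2^3 = 8

8


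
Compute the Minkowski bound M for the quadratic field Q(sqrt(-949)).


d = -949, d mod 4 = 3, so disc(K) = 4d = -3796; |disc(K)| = 3796
Imaginary quadratic field, so n = 2, s = r2 = 1, r1 = 0
M = (n!/n^n) * (4/pi)^s * sqrt(|disc(K)|) = (2!/2^2) * (4/pi)^1 * sqrt(3796)
= 0.5 * 1.273240 * 61.611687
= 39.2232

39.2232


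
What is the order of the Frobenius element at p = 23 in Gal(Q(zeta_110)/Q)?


The Frobenius at p in Gal(Q(zeta_n)/Q) = (Z/nZ)* is the class of p, so its order is ord_110(23), the smallest k >= 1 with 23^k = 1 mod 110.
n = 110 = 2 * 5 * 11, phi(110) = 40; the order divides phi(n).
Divisors of 40: 1, 2, 4, 5, 8, 10, 20, 40
Repeated squaring mod 110: 23^1 = 23, 23^2 = 89, 23^4 = 1, 23^8 = 1, 23^16 = 1, 23^32 = 1
Test divisors in increasing order:
  k=1: 23^1 = 23 mod 110
  k=2: 23^2 = 89 mod 110
  k=4: 23^4 = 1 mod 110  <- first divisor giving 1
Order = 4

4


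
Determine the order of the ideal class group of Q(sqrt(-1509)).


K = Q(sqrt(-1509)). d mod 4 = 3, so D = disc(K) = 4d = -6036
h(K) equals the number of primitive reduced positive-definite forms (a, b, c) = a*x^2 + b*x*y + c*y^2 with b^2 - 4ac = D,
where reduced means |b| <= a <= c, with b >= 0 whenever |b| = a or a = c, and primitive means gcd(a, b, c) = 1.
Reduced forces 3a^2 <= |D| = 6036, so 1 <= a <= 44; b must have the parity of D, and c = (b^2 - D)/(4a) must be an integer >= a.
Enumerate a = 1..44, b in [-a, a]:
  a=1: (1, 0, 1509)  [1]
  a=2: (2, 2, 755)  [1]
  a=3: (3, 0, 503)  [1]
  a=4: none
  a=5: (5, -2, 302), (5, 2, 302)  [2]
  a=6: (6, 6, 253)  [1]
  a=7..9: none
  a=10: (10, -2, 151), (10, 2, 151)  [2]
  a=11: (11, -6, 138), (11, 6, 138)  [2]
  a=12: none
  a=13: (13, -10, 118), (13, 10, 118)  [2]
  a=14: none
  a=15: (15, -12, 103), (15, 12, 103)  [2]
  a=16: none
  a=17: (17, -4, 89), (17, 4, 89)  [2]
  a=18: none
  a=19: (19, -14, 82), (19, 14, 82)  [2]
  a=20..21: none
  a=22: (22, -6, 69), (22, 6, 69)  [2]
  a=23: (23, -6, 66), (23, 6, 66)  [2]
  a=24: none
  a=25: (25, -8, 61), (25, 8, 61)  [2]
  a=26: (26, -10, 59), (26, 10, 59)  [2]
  a=27..28: none
  a=29: (29, -24, 57), (29, 24, 57)  [2]
  a=30: (30, -18, 53), (30, 18, 53)  [2]
  a=31: (31, -28, 55), (31, 28, 55)  [2]
  a=32: none
  a=33: (33, -6, 46), (33, 6, 46)  [2]
  a=34: (34, -30, 51), (34, 30, 51)  [2]
  a=35..37: none
  a=38: (38, -14, 41), (38, 14, 41)  [2]
  a=39: (39, -36, 47), (39, 36, 47)  [2]
  a=40..44: none
Total reduced forms: 1 + 1 + 1 + 2 + 1 + 2 + 2 + 2 + 2 + 2 + 2 + 2 + 2 + 2 + 2 + 2 + 2 + 2 + 2 + 2 + 2 + 2 = 40
h = 40

40


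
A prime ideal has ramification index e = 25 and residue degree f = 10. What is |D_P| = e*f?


|D_P| = e * f
= 25 * 10
= 250

250


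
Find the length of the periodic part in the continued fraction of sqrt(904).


Run the CF algorithm for sqrt(904).
a_0 = floor(sqrt(904)) = 30; set m_0=0, q_0=1.
Recurrence: m' = q*a - m,  q' = (d - m'^2)/q,  a' = floor((a_0 + m')/q').
  step 1: m=30, q=4, a=15
  step 2: m=30, q=1, a=60
a_2 = 2*a_0 = 60, so the period closes here.
sqrt(904) = [30; 15, 60]
Period length = 2

2


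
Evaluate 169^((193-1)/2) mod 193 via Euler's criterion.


p = 193 is prime and the exponent is (p-1)/2 = 96, so by Euler's criterion 169^96 = (169/193) = +1 or -1 mod 193.
Compute by square-and-multiply:
  96 = 64 + 32 (binary 1100000)
  Repeated squaring mod 193: 169^1 = 169, 169^2 = 190, 169^4 = 9, 169^8 = 81, 169^16 = 192, 169^32 = 1, 169^64 = 1
  169^96 = 169^64 * 169^32 = 1 * 1 mod 193
    1 * 1 = 1 = 1 mod 193
  169^96 = 1 mod 193
Result 1: 169 is a quadratic residue mod 193.
169^96 mod 193 = 1

1


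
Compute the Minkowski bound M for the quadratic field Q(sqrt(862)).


d = 862, d mod 4 = 2, so disc(K) = 4d = 3448; |disc(K)| = 3448
Real quadratic field, so n = 2, s = r2 = 0, r1 = 2
M = (n!/n^n) * (4/pi)^s * sqrt(|disc(K)|) = (2!/2^2) * (4/pi)^0 * sqrt(3448)
= 0.5 * 1.000000 * 58.719673
= 29.3598

29.3598


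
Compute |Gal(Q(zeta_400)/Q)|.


|Gal(Q(zeta_400)/Q)| = phi(400)
= 160

160


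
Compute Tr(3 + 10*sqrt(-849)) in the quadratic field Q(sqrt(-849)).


Tr(a + b*sqrt(d)) = (a + b*sqrt(d)) + (a - b*sqrt(d)) = 2a
= 2 * (3)
= 6

6


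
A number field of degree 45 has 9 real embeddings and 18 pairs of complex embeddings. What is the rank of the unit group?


By Dirichlet's unit theorem:
rank = r1 + r2 - 1
= 9 + 18 - 1
= 26

26


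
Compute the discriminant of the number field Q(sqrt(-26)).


For K = Q(sqrt(d)) with d squarefree: disc(K) = d if d = 1 mod 4, and disc(K) = 4d if d = 2 or 3 mod 4.
Here d = -26, and d mod 4 = 2.
d = 2 mod 4, not 1 (O_K = Z[sqrt(d)]), so disc(K) = 4d = 4 * (-26) = -104

-104


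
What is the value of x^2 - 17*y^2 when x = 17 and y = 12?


x^2 - d*y^2
= 17^2 - 17*12^2
= 289 - 2448
= -2159

-2159


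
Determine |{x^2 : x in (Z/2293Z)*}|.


For prime p, the number of non-zero quadratic residues is (p-1)/2.
= (2293-1)/2
= 1146

1146


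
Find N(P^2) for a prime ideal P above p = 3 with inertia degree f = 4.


N(P^a) = p^(a*f)
= 3^(2*4)
= 3^8
= 6561

6561


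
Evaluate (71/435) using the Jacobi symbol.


Compute (71/435) via quadratic reciprocity:
  reciprocity: (71/435) -> -(435/71)
  reduce: (9/71)
  reciprocity: (9/71) -> +(71/9)
  reduce: (8/9)
  pull out 2: (2/9) = +1  (since 9 mod 8 = 1)
  pull out 2: (2/9) = +1  (since 9 mod 8 = 1)
  pull out 2: (2/9) = +1  (since 9 mod 8 = 1)
  (1/9) = 1
Product of signs = -1

-1


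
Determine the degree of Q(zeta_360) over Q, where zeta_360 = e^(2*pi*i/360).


The degree equals Euler's totient phi(360).
360 = 2^3 * 3^2 * 5
phi(360) = 96

96


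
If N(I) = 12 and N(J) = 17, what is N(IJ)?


N(IJ) = N(I) * N(J)
= 12 * 17
= 204

204


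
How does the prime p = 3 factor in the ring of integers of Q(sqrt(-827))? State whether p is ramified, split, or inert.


K = Q(sqrt(-827)). Since d mod 4 = 1, disc(K) = -827.
Check p | disc: -827 mod 3 = 1.
p does not divide disc. Compute Legendre symbol (d/p):
1^((3-1)/2) mod 3 = 1
(d/p) = 1, so p splits: (p) = P*P' with e=1, f=1, g=2.
Therefore p is split.

split


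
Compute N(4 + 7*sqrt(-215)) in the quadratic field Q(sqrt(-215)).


N(a + b*sqrt(d)) = a^2 - d*b^2
= (4)^2 - (-215)*(7)^2
= 16 + 10535
= 10551

10551


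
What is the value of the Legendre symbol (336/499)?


p = 499 is prime, so compute (336/499) with the reciprocity algorithm (Jacobi-symbol steps: pull out 2s via (2/n), flip via reciprocity, reduce):
  pull out 2: (2/499) = -1  (since 499 mod 8 = 3)
  pull out 2: (2/499) = -1  (since 499 mod 8 = 3)
  pull out 2: (2/499) = -1  (since 499 mod 8 = 3)
  pull out 2: (2/499) = -1  (since 499 mod 8 = 3)
  reciprocity: (21/499) -> +(499/21)
  reduce: (16/21)
  pull out 2: (2/21) = -1  (since 21 mod 8 = 5)
  pull out 2: (2/21) = -1  (since 21 mod 8 = 5)
  pull out 2: (2/21) = -1  (since 21 mod 8 = 5)
  pull out 2: (2/21) = -1  (since 21 mod 8 = 5)
  (1/21) = 1
Product of signs = 1
(336/499) = 1

1


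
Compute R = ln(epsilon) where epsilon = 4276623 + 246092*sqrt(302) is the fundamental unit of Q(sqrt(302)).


epsilon = 4276623 + 246092*sqrt(302)
= 8.5532e+06
R = ln(8.5532e+06)
= 15.9618

15.9618


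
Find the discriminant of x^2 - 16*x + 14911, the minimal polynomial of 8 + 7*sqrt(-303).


The element 8 + 7*sqrt(-303) has minimal polynomial:
x^2 - 16*x + 14911
Discriminant = (-16)^2 - 4*(14911)
= 256 - 59644
= -59388

-59388


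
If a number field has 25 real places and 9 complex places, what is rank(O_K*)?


By Dirichlet's unit theorem:
rank = r1 + r2 - 1
= 25 + 9 - 1
= 33

33


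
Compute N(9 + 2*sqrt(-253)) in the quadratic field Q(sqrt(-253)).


N(a + b*sqrt(d)) = a^2 - d*b^2
= (9)^2 - (-253)*(2)^2
= 81 + 1012
= 1093

1093


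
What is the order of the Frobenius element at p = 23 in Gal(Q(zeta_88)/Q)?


The Frobenius at p in Gal(Q(zeta_n)/Q) = (Z/nZ)* is the class of p, so its order is ord_88(23), the smallest k >= 1 with 23^k = 1 mod 88.
n = 88 = 2^3 * 11, phi(88) = 40; the order divides phi(n).
Divisors of 40: 1, 2, 4, 5, 8, 10, 20, 40
Repeated squaring mod 88: 23^1 = 23, 23^2 = 1, 23^4 = 1, 23^8 = 1, 23^16 = 1, 23^32 = 1
Test divisors in increasing order:
  k=1: 23^1 = 23 mod 88
  k=2: 23^2 = 1 mod 88  <- first divisor giving 1
Order = 2

2
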